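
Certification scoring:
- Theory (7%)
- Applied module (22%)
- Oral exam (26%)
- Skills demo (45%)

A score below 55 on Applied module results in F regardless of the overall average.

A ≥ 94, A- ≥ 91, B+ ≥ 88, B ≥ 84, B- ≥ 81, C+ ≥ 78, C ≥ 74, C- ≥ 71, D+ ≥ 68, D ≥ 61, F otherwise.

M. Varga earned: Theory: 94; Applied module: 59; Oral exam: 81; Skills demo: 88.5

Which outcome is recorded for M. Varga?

C+

Applied module score 59 ≥ 55: minimum met.
Weighted total:
  Theory 94 × 0.07 = 6.58
  Applied module 59 × 0.22 = 12.98
  Oral exam 81 × 0.26 = 21.06
  Skills demo 88.5 × 0.45 = 39.825
Sum = 80.445
80.445 is ≥ 78 and < 81 → C+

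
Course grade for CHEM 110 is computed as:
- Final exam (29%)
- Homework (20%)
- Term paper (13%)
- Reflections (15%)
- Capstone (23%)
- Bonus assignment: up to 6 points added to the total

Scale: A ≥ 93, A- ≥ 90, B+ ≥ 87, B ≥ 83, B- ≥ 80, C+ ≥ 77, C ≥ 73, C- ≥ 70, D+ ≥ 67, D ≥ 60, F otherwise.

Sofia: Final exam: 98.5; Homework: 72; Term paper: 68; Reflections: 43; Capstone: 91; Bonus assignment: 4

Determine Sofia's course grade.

Weighted total:
  Final exam 98.5 × 0.29 = 28.565
  Homework 72 × 0.2 = 14.4
  Term paper 68 × 0.13 = 8.84
  Reflections 43 × 0.15 = 6.45
  Capstone 91 × 0.23 = 20.93
Sum = 79.185
Bonus assignment: 79.185 + 4 = 83.185
83.185 is ≥ 83 and < 87 → B

B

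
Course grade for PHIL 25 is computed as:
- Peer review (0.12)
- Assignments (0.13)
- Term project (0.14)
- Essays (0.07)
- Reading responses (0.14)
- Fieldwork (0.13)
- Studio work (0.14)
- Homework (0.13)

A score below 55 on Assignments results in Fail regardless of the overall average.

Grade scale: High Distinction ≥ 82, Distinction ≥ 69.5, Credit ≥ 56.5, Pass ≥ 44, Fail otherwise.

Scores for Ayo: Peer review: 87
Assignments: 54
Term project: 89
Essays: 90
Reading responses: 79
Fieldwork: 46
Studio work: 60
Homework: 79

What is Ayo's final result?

Fail

Assignments score 54 < 55: minimum not met.
Weighted total:
  Peer review 87 × 0.12 = 10.44
  Assignments 54 × 0.13 = 7.02
  Term project 89 × 0.14 = 12.46
  Essays 90 × 0.07 = 6.3
  Reading responses 79 × 0.14 = 11.06
  Fieldwork 46 × 0.13 = 5.98
  Studio work 60 × 0.14 = 8.4
  Homework 79 × 0.13 = 10.27
Sum = 71.93
Because the Assignments minimum was not met, the result is Fail.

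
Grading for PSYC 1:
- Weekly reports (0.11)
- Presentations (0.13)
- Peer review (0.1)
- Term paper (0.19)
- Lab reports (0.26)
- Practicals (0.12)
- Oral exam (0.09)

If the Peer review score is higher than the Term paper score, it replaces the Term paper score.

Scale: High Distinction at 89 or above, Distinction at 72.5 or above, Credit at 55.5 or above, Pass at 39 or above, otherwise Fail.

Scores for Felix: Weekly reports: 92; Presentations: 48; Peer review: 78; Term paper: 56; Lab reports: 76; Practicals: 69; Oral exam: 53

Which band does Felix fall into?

Peer review (78) > Term paper (56), so Term paper counts as 78.
Weighted total:
  Weekly reports 92 × 0.11 = 10.12
  Presentations 48 × 0.13 = 6.24
  Peer review 78 × 0.1 = 7.8
  Term paper 78 × 0.19 = 14.82
  Lab reports 76 × 0.26 = 19.76
  Practicals 69 × 0.12 = 8.28
  Oral exam 53 × 0.09 = 4.77
Sum = 71.79
71.79 is ≥ 55.5 and < 72.5 → Credit

Credit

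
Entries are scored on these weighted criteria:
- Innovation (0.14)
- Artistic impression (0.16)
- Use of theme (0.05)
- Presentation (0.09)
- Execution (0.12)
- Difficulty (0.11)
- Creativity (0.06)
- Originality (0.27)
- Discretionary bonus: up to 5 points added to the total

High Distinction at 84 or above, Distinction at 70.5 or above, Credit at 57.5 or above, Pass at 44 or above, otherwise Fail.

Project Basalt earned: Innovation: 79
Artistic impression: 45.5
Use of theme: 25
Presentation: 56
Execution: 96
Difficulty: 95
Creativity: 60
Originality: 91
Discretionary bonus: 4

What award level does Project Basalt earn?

Distinction

Weighted total:
  Innovation 79 × 0.14 = 11.06
  Artistic impression 45.5 × 0.16 = 7.28
  Use of theme 25 × 0.05 = 1.25
  Presentation 56 × 0.09 = 5.04
  Execution 96 × 0.12 = 11.52
  Difficulty 95 × 0.11 = 10.45
  Creativity 60 × 0.06 = 3.6
  Originality 91 × 0.27 = 24.57
Sum = 74.77
Discretionary bonus: 74.77 + 4 = 78.77
78.77 is ≥ 70.5 and < 84 → Distinction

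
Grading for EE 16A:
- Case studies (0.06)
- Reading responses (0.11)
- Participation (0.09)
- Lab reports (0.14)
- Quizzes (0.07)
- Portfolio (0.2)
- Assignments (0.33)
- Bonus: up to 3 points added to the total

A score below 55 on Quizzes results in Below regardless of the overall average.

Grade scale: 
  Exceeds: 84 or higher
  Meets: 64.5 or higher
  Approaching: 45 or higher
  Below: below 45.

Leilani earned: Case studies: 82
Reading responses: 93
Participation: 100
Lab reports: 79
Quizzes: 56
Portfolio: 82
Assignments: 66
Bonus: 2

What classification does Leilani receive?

Meets

Quizzes score 56 ≥ 55: minimum met.
Weighted total:
  Case studies 82 × 0.06 = 4.92
  Reading responses 93 × 0.11 = 10.23
  Participation 100 × 0.09 = 9
  Lab reports 79 × 0.14 = 11.06
  Quizzes 56 × 0.07 = 3.92
  Portfolio 82 × 0.2 = 16.4
  Assignments 66 × 0.33 = 21.78
Sum = 77.31
Bonus: 77.31 + 2 = 79.31
79.31 is ≥ 64.5 and < 84 → Meets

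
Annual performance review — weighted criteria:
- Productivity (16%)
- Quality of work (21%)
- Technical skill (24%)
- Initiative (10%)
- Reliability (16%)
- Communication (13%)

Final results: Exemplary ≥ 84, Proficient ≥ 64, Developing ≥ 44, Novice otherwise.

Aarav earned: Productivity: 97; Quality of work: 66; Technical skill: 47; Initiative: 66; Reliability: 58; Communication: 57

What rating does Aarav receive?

Weighted total:
  Productivity 97 × 0.16 = 15.52
  Quality of work 66 × 0.21 = 13.86
  Technical skill 47 × 0.24 = 11.28
  Initiative 66 × 0.1 = 6.6
  Reliability 58 × 0.16 = 9.28
  Communication 57 × 0.13 = 7.41
Sum = 63.95
63.95 is ≥ 44 and < 64 → Developing

Developing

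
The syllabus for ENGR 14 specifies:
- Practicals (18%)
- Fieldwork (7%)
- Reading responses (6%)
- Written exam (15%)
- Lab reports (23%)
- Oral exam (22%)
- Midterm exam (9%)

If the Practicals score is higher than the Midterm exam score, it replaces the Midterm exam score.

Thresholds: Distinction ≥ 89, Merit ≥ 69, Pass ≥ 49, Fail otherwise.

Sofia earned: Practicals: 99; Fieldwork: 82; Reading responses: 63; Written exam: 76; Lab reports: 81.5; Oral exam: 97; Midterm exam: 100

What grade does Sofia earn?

Merit

Practicals (99) ≤ Midterm exam (100), so Midterm exam stays at 100.
Weighted total:
  Practicals 99 × 0.18 = 17.82
  Fieldwork 82 × 0.07 = 5.74
  Reading responses 63 × 0.06 = 3.78
  Written exam 76 × 0.15 = 11.4
  Lab reports 81.5 × 0.23 = 18.745
  Oral exam 97 × 0.22 = 21.34
  Midterm exam 100 × 0.09 = 9
Sum = 87.825
87.825 is ≥ 69 and < 89 → Merit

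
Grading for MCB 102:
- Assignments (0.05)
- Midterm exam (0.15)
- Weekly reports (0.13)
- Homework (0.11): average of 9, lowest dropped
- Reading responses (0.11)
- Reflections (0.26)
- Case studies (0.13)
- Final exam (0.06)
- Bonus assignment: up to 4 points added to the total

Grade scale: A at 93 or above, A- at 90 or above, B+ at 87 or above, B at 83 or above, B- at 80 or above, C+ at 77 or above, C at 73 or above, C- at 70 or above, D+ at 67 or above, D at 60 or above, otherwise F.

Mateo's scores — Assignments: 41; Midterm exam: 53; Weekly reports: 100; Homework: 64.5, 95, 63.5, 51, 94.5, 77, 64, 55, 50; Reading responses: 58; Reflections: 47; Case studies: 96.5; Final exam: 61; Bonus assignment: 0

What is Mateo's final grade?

Homework: drop 50 → average of remaining 8 = 564.5/8 = 70.5625
Weighted total:
  Assignments 41 × 0.05 = 2.05
  Midterm exam 53 × 0.15 = 7.95
  Weekly reports 100 × 0.13 = 13
  Homework 70.5625 × 0.11 = 7.761875
  Reading responses 58 × 0.11 = 6.38
  Reflections 47 × 0.26 = 12.22
  Case studies 96.5 × 0.13 = 12.545
  Final exam 61 × 0.06 = 3.66
Sum = 65.566875
Bonus assignment: 65.566875 + 0 = 65.566875
65.566875 is ≥ 60 and < 67 → D

D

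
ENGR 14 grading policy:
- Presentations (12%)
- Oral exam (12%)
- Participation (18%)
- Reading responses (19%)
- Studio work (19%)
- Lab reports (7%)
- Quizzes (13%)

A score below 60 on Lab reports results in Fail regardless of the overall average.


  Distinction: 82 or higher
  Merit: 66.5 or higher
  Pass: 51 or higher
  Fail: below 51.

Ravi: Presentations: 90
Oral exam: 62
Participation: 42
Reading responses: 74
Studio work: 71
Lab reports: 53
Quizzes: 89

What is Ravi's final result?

Fail

Lab reports score 53 < 60: minimum not met.
Weighted total:
  Presentations 90 × 0.12 = 10.8
  Oral exam 62 × 0.12 = 7.44
  Participation 42 × 0.18 = 7.56
  Reading responses 74 × 0.19 = 14.06
  Studio work 71 × 0.19 = 13.49
  Lab reports 53 × 0.07 = 3.71
  Quizzes 89 × 0.13 = 11.57
Sum = 68.63
Because the Lab reports minimum was not met, the result is Fail.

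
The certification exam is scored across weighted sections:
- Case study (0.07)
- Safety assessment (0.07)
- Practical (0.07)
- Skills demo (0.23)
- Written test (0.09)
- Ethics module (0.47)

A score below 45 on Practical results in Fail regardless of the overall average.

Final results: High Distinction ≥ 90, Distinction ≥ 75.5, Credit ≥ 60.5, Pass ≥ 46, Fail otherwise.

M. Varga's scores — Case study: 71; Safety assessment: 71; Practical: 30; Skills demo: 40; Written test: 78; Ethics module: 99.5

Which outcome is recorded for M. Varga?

Practical score 30 < 45: minimum not met.
Weighted total:
  Case study 71 × 0.07 = 4.97
  Safety assessment 71 × 0.07 = 4.97
  Practical 30 × 0.07 = 2.1
  Skills demo 40 × 0.23 = 9.2
  Written test 78 × 0.09 = 7.02
  Ethics module 99.5 × 0.47 = 46.765
Sum = 75.025
Because the Practical minimum was not met, the result is Fail.

Fail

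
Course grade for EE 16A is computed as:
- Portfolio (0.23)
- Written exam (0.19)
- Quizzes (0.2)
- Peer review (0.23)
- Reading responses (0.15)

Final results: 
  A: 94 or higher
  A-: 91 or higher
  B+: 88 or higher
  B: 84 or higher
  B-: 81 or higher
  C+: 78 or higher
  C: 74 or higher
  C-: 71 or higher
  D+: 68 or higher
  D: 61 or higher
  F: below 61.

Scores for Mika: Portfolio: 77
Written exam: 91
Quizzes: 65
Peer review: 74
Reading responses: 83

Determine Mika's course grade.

Weighted total:
  Portfolio 77 × 0.23 = 17.71
  Written exam 91 × 0.19 = 17.29
  Quizzes 65 × 0.2 = 13
  Peer review 74 × 0.23 = 17.02
  Reading responses 83 × 0.15 = 12.45
Sum = 77.47
77.47 is ≥ 74 and < 78 → C

C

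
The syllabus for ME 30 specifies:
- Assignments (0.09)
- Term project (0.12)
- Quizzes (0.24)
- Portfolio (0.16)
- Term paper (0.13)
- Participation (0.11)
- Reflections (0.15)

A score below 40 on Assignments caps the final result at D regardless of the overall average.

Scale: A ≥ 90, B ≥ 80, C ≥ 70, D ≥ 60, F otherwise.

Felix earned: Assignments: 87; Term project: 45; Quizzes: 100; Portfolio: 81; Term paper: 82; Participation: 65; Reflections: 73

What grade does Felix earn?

C

Assignments score 87 ≥ 40: minimum met.
Weighted total:
  Assignments 87 × 0.09 = 7.83
  Term project 45 × 0.12 = 5.4
  Quizzes 100 × 0.24 = 24
  Portfolio 81 × 0.16 = 12.96
  Term paper 82 × 0.13 = 10.66
  Participation 65 × 0.11 = 7.15
  Reflections 73 × 0.15 = 10.95
Sum = 78.95
78.95 is ≥ 70 and < 80 → C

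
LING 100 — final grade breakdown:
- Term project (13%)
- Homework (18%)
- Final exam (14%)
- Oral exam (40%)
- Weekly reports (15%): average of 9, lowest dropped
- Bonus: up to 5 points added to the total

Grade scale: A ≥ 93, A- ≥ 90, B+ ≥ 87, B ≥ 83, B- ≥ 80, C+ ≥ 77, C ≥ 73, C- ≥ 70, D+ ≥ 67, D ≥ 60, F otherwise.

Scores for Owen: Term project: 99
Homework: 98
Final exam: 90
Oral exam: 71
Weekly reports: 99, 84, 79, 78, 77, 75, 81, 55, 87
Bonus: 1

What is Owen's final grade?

B

Weekly reports: drop 55 → average of remaining 8 = 660/8 = 82.5
Weighted total:
  Term project 99 × 0.13 = 12.87
  Homework 98 × 0.18 = 17.64
  Final exam 90 × 0.14 = 12.6
  Oral exam 71 × 0.4 = 28.4
  Weekly reports 82.5 × 0.15 = 12.375
Sum = 83.885
Bonus: 83.885 + 1 = 84.885
84.885 is ≥ 83 and < 87 → B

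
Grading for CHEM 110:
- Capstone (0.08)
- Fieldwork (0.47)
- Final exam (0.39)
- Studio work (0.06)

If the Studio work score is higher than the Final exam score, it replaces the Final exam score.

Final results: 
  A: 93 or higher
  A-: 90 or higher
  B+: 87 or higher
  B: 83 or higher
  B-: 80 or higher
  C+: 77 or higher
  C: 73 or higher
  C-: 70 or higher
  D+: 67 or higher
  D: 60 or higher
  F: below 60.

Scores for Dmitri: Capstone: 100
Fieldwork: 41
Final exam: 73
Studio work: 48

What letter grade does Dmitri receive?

F

Studio work (48) ≤ Final exam (73), so Final exam stays at 73.
Weighted total:
  Capstone 100 × 0.08 = 8
  Fieldwork 41 × 0.47 = 19.27
  Final exam 73 × 0.39 = 28.47
  Studio work 48 × 0.06 = 2.88
Sum = 58.62
58.62 < 60 → F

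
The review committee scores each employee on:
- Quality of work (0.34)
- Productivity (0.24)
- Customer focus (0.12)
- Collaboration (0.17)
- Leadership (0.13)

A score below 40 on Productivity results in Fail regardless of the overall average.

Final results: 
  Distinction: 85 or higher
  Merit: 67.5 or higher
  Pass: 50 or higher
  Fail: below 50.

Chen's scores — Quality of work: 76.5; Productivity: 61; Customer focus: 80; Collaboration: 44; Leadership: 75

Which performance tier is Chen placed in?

Pass

Productivity score 61 ≥ 40: minimum met.
Weighted total:
  Quality of work 76.5 × 0.34 = 26.01
  Productivity 61 × 0.24 = 14.64
  Customer focus 80 × 0.12 = 9.6
  Collaboration 44 × 0.17 = 7.48
  Leadership 75 × 0.13 = 9.75
Sum = 67.48
67.48 is ≥ 50 and < 67.5 → Pass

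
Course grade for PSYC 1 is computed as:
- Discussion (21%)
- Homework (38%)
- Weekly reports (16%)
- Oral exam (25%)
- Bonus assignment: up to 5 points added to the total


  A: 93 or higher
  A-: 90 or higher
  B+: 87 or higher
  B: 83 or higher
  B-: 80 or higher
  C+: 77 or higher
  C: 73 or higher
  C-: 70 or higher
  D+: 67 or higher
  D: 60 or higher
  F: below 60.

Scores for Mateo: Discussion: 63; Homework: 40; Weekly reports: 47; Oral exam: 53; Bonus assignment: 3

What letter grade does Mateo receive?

Weighted total:
  Discussion 63 × 0.21 = 13.23
  Homework 40 × 0.38 = 15.2
  Weekly reports 47 × 0.16 = 7.52
  Oral exam 53 × 0.25 = 13.25
Sum = 49.2
Bonus assignment: 49.2 + 3 = 52.2
52.2 < 60 → F

F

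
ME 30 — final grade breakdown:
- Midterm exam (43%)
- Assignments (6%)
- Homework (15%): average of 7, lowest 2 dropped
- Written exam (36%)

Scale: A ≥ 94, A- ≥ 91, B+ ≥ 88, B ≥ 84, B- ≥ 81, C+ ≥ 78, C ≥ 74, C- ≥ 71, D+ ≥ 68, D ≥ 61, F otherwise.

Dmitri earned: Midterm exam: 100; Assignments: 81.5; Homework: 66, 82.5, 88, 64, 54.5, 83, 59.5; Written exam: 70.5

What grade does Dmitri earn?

Homework: drop 54.5, 59.5 → average of remaining 5 = 383.5/5 = 76.7
Weighted total:
  Midterm exam 100 × 0.43 = 43
  Assignments 81.5 × 0.06 = 4.89
  Homework 76.7 × 0.15 = 11.505
  Written exam 70.5 × 0.36 = 25.38
Sum = 84.775
84.775 is ≥ 84 and < 88 → B

B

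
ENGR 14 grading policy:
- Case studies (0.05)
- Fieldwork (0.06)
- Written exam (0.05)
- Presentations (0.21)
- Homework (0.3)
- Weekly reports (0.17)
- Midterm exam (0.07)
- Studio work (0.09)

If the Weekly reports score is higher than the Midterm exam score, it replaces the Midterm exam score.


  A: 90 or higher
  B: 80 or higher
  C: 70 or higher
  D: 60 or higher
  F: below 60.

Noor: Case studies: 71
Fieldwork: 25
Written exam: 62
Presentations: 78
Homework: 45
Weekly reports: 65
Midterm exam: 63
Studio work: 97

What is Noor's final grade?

Weekly reports (65) > Midterm exam (63), so Midterm exam counts as 65.
Weighted total:
  Case studies 71 × 0.05 = 3.55
  Fieldwork 25 × 0.06 = 1.5
  Written exam 62 × 0.05 = 3.1
  Presentations 78 × 0.21 = 16.38
  Homework 45 × 0.3 = 13.5
  Weekly reports 65 × 0.17 = 11.05
  Midterm exam 65 × 0.07 = 4.55
  Studio work 97 × 0.09 = 8.73
Sum = 62.36
62.36 is ≥ 60 and < 70 → D

D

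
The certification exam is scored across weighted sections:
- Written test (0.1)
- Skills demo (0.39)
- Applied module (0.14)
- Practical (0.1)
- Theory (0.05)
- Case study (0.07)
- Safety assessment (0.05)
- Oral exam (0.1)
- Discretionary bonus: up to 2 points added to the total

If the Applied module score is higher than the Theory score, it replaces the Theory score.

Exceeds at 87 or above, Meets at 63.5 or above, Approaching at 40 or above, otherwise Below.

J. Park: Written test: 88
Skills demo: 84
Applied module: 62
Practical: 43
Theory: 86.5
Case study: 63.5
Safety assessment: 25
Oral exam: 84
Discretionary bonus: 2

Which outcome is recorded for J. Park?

Applied module (62) ≤ Theory (86.5), so Theory stays at 86.5.
Weighted total:
  Written test 88 × 0.1 = 8.8
  Skills demo 84 × 0.39 = 32.76
  Applied module 62 × 0.14 = 8.68
  Practical 43 × 0.1 = 4.3
  Theory 86.5 × 0.05 = 4.325
  Case study 63.5 × 0.07 = 4.445
  Safety assessment 25 × 0.05 = 1.25
  Oral exam 84 × 0.1 = 8.4
Sum = 72.96
Discretionary bonus: 72.96 + 2 = 74.96
74.96 is ≥ 63.5 and < 87 → Meets

Meets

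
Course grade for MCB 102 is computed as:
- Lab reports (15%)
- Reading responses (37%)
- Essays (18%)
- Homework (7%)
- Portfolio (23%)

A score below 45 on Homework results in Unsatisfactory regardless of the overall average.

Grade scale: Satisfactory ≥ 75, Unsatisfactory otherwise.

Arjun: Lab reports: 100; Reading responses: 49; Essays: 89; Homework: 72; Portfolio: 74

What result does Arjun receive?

Unsatisfactory

Homework score 72 ≥ 45: minimum met.
Weighted total:
  Lab reports 100 × 0.15 = 15
  Reading responses 49 × 0.37 = 18.13
  Essays 89 × 0.18 = 16.02
  Homework 72 × 0.07 = 5.04
  Portfolio 74 × 0.23 = 17.02
Sum = 71.21
71.21 < 75 → Unsatisfactory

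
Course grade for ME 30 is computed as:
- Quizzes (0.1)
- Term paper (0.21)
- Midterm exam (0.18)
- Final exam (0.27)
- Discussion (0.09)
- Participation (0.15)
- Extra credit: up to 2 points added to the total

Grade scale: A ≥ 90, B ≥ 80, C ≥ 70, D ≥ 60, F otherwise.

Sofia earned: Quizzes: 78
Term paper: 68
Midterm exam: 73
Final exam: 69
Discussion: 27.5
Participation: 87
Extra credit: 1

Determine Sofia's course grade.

Weighted total:
  Quizzes 78 × 0.1 = 7.8
  Term paper 68 × 0.21 = 14.28
  Midterm exam 73 × 0.18 = 13.14
  Final exam 69 × 0.27 = 18.63
  Discussion 27.5 × 0.09 = 2.475
  Participation 87 × 0.15 = 13.05
Sum = 69.375
Extra credit: 69.375 + 1 = 70.375
70.375 is ≥ 70 and < 80 → C

C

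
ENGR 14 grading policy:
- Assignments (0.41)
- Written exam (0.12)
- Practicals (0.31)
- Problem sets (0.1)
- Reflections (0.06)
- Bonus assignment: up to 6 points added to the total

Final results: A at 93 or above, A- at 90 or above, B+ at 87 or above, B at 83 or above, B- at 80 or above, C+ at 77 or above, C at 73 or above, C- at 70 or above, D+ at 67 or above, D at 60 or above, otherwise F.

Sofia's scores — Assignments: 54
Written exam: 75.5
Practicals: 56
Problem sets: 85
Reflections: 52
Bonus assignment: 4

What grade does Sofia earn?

D

Weighted total:
  Assignments 54 × 0.41 = 22.14
  Written exam 75.5 × 0.12 = 9.06
  Practicals 56 × 0.31 = 17.36
  Problem sets 85 × 0.1 = 8.5
  Reflections 52 × 0.06 = 3.12
Sum = 60.18
Bonus assignment: 60.18 + 4 = 64.18
64.18 is ≥ 60 and < 67 → D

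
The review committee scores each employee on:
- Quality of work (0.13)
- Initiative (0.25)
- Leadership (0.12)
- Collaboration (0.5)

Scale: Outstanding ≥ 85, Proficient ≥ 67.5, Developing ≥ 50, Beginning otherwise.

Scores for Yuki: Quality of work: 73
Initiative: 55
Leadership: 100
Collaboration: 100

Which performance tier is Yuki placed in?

Outstanding

Weighted total:
  Quality of work 73 × 0.13 = 9.49
  Initiative 55 × 0.25 = 13.75
  Leadership 100 × 0.12 = 12
  Collaboration 100 × 0.5 = 50
Sum = 85.24
85.24 ≥ 85 → Outstanding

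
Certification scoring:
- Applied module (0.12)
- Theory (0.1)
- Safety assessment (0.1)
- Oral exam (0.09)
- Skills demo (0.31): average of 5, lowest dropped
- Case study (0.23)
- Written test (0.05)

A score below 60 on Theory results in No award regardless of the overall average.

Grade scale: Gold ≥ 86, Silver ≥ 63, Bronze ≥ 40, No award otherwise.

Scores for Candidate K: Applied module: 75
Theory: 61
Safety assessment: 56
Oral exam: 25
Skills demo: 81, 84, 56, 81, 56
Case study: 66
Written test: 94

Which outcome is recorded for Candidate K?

Skills demo: drop 56 → average of remaining 4 = 302/4 = 75.5
Theory score 61 ≥ 60: minimum met.
Weighted total:
  Applied module 75 × 0.12 = 9
  Theory 61 × 0.1 = 6.1
  Safety assessment 56 × 0.1 = 5.6
  Oral exam 25 × 0.09 = 2.25
  Skills demo 75.5 × 0.31 = 23.405
  Case study 66 × 0.23 = 15.18
  Written test 94 × 0.05 = 4.7
Sum = 66.235
66.235 is ≥ 63 and < 86 → Silver

Silver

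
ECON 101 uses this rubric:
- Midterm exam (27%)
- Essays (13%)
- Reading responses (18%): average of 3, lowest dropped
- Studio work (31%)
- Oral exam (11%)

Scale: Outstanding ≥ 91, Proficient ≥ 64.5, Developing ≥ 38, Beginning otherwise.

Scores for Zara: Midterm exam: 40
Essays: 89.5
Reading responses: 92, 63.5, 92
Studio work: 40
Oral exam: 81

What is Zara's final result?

Reading responses: drop 63.5 → average of remaining 2 = 184/2 = 92
Weighted total:
  Midterm exam 40 × 0.27 = 10.8
  Essays 89.5 × 0.13 = 11.635
  Reading responses 92 × 0.18 = 16.56
  Studio work 40 × 0.31 = 12.4
  Oral exam 81 × 0.11 = 8.91
Sum = 60.305
60.305 is ≥ 38 and < 64.5 → Developing

Developing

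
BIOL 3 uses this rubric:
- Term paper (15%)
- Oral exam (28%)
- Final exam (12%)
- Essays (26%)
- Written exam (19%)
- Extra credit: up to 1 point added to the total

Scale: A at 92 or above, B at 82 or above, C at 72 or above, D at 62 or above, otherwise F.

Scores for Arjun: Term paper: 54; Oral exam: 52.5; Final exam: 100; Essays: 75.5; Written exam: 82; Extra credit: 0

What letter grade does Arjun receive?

D

Weighted total:
  Term paper 54 × 0.15 = 8.1
  Oral exam 52.5 × 0.28 = 14.7
  Final exam 100 × 0.12 = 12
  Essays 75.5 × 0.26 = 19.63
  Written exam 82 × 0.19 = 15.58
Sum = 70.01
Extra credit: 70.01 + 0 = 70.01
70.01 is ≥ 62 and < 72 → D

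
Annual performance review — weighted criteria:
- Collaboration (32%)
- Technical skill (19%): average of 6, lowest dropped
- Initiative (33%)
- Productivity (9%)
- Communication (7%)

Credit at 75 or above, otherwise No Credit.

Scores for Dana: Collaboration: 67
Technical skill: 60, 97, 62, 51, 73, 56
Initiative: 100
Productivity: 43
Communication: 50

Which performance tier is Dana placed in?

Technical skill: drop 51 → average of remaining 5 = 348/5 = 69.6
Weighted total:
  Collaboration 67 × 0.32 = 21.44
  Technical skill 69.6 × 0.19 = 13.224
  Initiative 100 × 0.33 = 33
  Productivity 43 × 0.09 = 3.87
  Communication 50 × 0.07 = 3.5
Sum = 75.034
75.034 ≥ 75 → Credit

Credit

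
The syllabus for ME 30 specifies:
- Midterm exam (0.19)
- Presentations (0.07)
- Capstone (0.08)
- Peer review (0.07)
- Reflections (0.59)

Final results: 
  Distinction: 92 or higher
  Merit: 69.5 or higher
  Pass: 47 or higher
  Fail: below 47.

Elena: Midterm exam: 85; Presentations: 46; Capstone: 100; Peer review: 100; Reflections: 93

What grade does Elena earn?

Merit

Weighted total:
  Midterm exam 85 × 0.19 = 16.15
  Presentations 46 × 0.07 = 3.22
  Capstone 100 × 0.08 = 8
  Peer review 100 × 0.07 = 7
  Reflections 93 × 0.59 = 54.87
Sum = 89.24
89.24 is ≥ 69.5 and < 92 → Merit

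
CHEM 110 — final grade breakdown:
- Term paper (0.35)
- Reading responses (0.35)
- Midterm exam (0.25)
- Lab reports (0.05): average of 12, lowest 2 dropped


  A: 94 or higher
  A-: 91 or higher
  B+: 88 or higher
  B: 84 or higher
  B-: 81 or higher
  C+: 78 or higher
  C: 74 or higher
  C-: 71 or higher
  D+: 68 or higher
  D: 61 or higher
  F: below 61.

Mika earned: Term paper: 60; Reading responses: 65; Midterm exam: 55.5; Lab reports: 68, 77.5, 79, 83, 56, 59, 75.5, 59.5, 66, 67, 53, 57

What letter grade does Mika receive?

D

Lab reports: drop 53, 56 → average of remaining 10 = 691.5/10 = 69.15
Weighted total:
  Term paper 60 × 0.35 = 21
  Reading responses 65 × 0.35 = 22.75
  Midterm exam 55.5 × 0.25 = 13.875
  Lab reports 69.15 × 0.05 = 3.4575
Sum = 61.0825
61.0825 is ≥ 61 and < 68 → D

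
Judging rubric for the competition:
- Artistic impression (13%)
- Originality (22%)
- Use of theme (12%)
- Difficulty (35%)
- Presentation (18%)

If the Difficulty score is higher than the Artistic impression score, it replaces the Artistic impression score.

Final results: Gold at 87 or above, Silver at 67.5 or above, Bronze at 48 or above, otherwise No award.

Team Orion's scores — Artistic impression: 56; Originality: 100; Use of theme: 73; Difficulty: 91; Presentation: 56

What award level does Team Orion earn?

Silver

Difficulty (91) > Artistic impression (56), so Artistic impression counts as 91.
Weighted total:
  Artistic impression 91 × 0.13 = 11.83
  Originality 100 × 0.22 = 22
  Use of theme 73 × 0.12 = 8.76
  Difficulty 91 × 0.35 = 31.85
  Presentation 56 × 0.18 = 10.08
Sum = 84.52
84.52 is ≥ 67.5 and < 87 → Silver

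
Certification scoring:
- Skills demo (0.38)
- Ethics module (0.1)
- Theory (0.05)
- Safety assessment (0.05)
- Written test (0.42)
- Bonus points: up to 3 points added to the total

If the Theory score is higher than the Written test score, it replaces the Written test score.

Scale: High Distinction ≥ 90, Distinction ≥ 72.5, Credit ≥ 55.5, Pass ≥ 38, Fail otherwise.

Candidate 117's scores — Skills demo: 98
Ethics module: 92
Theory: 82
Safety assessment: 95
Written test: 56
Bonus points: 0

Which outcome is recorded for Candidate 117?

Theory (82) > Written test (56), so Written test counts as 82.
Weighted total:
  Skills demo 98 × 0.38 = 37.24
  Ethics module 92 × 0.1 = 9.2
  Theory 82 × 0.05 = 4.1
  Safety assessment 95 × 0.05 = 4.75
  Written test 82 × 0.42 = 34.44
Sum = 89.73
Bonus points: 89.73 + 0 = 89.73
89.73 is ≥ 72.5 and < 90 → Distinction

Distinction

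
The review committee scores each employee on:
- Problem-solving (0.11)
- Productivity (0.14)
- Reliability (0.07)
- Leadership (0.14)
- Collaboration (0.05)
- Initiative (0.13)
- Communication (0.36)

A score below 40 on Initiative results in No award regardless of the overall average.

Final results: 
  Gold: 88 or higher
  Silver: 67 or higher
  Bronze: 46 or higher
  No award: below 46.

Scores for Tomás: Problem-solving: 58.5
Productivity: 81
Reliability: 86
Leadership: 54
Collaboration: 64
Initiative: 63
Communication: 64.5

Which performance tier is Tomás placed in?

Bronze

Initiative score 63 ≥ 40: minimum met.
Weighted total:
  Problem-solving 58.5 × 0.11 = 6.435
  Productivity 81 × 0.14 = 11.34
  Reliability 86 × 0.07 = 6.02
  Leadership 54 × 0.14 = 7.56
  Collaboration 64 × 0.05 = 3.2
  Initiative 63 × 0.13 = 8.19
  Communication 64.5 × 0.36 = 23.22
Sum = 65.965
65.965 is ≥ 46 and < 67 → Bronze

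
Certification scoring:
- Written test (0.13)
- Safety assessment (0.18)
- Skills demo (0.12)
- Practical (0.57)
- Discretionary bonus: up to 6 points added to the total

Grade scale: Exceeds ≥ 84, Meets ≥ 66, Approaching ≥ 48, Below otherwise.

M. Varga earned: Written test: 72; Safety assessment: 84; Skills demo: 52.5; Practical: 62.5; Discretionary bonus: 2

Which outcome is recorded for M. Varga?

Weighted total:
  Written test 72 × 0.13 = 9.36
  Safety assessment 84 × 0.18 = 15.12
  Skills demo 52.5 × 0.12 = 6.3
  Practical 62.5 × 0.57 = 35.625
Sum = 66.405
Discretionary bonus: 66.405 + 2 = 68.405
68.405 is ≥ 66 and < 84 → Meets

Meets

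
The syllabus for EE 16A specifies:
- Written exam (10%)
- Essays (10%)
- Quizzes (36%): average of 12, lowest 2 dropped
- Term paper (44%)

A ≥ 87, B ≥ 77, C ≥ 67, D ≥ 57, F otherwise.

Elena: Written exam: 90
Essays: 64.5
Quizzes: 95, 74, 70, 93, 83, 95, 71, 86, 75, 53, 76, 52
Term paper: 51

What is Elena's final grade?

C

Quizzes: drop 52, 53 → average of remaining 10 = 818/10 = 81.8
Weighted total:
  Written exam 90 × 0.1 = 9
  Essays 64.5 × 0.1 = 6.45
  Quizzes 81.8 × 0.36 = 29.448
  Term paper 51 × 0.44 = 22.44
Sum = 67.338
67.338 is ≥ 67 and < 77 → C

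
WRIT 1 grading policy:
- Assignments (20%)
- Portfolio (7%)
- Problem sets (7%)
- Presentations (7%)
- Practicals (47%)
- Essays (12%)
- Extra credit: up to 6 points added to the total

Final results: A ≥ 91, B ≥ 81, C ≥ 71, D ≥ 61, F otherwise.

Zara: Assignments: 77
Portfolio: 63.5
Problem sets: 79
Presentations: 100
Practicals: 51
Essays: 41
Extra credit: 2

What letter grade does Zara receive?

D

Weighted total:
  Assignments 77 × 0.2 = 15.4
  Portfolio 63.5 × 0.07 = 4.445
  Problem sets 79 × 0.07 = 5.53
  Presentations 100 × 0.07 = 7
  Practicals 51 × 0.47 = 23.97
  Essays 41 × 0.12 = 4.92
Sum = 61.265
Extra credit: 61.265 + 2 = 63.265
63.265 is ≥ 61 and < 71 → D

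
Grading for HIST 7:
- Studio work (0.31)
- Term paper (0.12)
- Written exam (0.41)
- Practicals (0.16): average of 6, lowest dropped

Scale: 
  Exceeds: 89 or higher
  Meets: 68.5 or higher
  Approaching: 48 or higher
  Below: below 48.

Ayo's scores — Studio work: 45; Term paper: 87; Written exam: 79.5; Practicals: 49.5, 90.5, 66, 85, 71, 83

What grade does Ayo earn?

Meets

Practicals: drop 49.5 → average of remaining 5 = 395.5/5 = 79.1
Weighted total:
  Studio work 45 × 0.31 = 13.95
  Term paper 87 × 0.12 = 10.44
  Written exam 79.5 × 0.41 = 32.595
  Practicals 79.1 × 0.16 = 12.656
Sum = 69.641
69.641 is ≥ 68.5 and < 89 → Meets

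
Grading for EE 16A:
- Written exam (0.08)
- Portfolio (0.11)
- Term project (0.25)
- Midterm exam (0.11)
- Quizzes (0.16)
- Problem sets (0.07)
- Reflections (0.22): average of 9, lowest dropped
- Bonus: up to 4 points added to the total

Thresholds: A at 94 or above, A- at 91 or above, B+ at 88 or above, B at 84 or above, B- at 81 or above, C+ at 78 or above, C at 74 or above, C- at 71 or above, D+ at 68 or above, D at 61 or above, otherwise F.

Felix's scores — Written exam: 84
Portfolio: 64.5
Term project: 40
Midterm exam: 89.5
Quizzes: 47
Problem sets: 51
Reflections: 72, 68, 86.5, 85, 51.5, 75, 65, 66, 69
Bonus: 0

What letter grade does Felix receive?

F

Reflections: drop 51.5 → average of remaining 8 = 586.5/8 = 73.3125
Weighted total:
  Written exam 84 × 0.08 = 6.72
  Portfolio 64.5 × 0.11 = 7.095
  Term project 40 × 0.25 = 10
  Midterm exam 89.5 × 0.11 = 9.845
  Quizzes 47 × 0.16 = 7.52
  Problem sets 51 × 0.07 = 3.57
  Reflections 73.3125 × 0.22 = 16.12875
Sum = 60.87875
Bonus: 60.87875 + 0 = 60.87875
60.87875 < 61 → F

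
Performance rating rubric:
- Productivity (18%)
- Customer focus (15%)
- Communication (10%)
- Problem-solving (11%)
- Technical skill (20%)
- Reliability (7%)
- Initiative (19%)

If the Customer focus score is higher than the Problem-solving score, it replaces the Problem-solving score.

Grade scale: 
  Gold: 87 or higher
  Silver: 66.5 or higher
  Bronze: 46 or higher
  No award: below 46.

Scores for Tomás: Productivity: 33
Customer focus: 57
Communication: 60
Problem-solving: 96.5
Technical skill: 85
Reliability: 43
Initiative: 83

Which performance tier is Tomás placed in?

Silver

Customer focus (57) ≤ Problem-solving (96.5), so Problem-solving stays at 96.5.
Weighted total:
  Productivity 33 × 0.18 = 5.94
  Customer focus 57 × 0.15 = 8.55
  Communication 60 × 0.1 = 6
  Problem-solving 96.5 × 0.11 = 10.615
  Technical skill 85 × 0.2 = 17
  Reliability 43 × 0.07 = 3.01
  Initiative 83 × 0.19 = 15.77
Sum = 66.885
66.885 is ≥ 66.5 and < 87 → Silver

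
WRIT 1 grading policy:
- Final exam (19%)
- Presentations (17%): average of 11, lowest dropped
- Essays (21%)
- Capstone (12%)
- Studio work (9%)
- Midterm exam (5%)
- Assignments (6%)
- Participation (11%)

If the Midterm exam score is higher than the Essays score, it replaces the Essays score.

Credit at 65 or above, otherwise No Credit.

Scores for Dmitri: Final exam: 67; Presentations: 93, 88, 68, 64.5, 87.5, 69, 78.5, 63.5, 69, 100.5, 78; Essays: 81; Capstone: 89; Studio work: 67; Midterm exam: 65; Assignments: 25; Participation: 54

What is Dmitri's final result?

Presentations: drop 63.5 → average of remaining 10 = 796/10 = 79.6
Midterm exam (65) ≤ Essays (81), so Essays stays at 81.
Weighted total:
  Final exam 67 × 0.19 = 12.73
  Presentations 79.6 × 0.17 = 13.532
  Essays 81 × 0.21 = 17.01
  Capstone 89 × 0.12 = 10.68
  Studio work 67 × 0.09 = 6.03
  Midterm exam 65 × 0.05 = 3.25
  Assignments 25 × 0.06 = 1.5
  Participation 54 × 0.11 = 5.94
Sum = 70.672
70.672 ≥ 65 → Credit

Credit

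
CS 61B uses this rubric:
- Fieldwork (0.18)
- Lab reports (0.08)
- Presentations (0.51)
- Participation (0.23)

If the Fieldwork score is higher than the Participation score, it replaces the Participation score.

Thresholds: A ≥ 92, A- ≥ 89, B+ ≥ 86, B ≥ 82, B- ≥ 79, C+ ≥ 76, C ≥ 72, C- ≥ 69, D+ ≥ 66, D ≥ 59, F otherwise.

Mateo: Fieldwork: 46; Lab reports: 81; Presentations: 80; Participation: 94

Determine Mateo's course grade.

Fieldwork (46) ≤ Participation (94), so Participation stays at 94.
Weighted total:
  Fieldwork 46 × 0.18 = 8.28
  Lab reports 81 × 0.08 = 6.48
  Presentations 80 × 0.51 = 40.8
  Participation 94 × 0.23 = 21.62
Sum = 77.18
77.18 is ≥ 76 and < 79 → C+

C+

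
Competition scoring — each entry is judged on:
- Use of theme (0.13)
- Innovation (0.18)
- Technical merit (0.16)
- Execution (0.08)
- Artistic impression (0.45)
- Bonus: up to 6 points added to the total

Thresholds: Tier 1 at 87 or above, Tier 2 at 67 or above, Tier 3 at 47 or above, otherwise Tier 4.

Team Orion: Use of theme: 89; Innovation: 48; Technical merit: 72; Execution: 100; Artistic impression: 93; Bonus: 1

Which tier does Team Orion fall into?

Tier 2

Weighted total:
  Use of theme 89 × 0.13 = 11.57
  Innovation 48 × 0.18 = 8.64
  Technical merit 72 × 0.16 = 11.52
  Execution 100 × 0.08 = 8
  Artistic impression 93 × 0.45 = 41.85
Sum = 81.58
Bonus: 81.58 + 1 = 82.58
82.58 is ≥ 67 and < 87 → Tier 2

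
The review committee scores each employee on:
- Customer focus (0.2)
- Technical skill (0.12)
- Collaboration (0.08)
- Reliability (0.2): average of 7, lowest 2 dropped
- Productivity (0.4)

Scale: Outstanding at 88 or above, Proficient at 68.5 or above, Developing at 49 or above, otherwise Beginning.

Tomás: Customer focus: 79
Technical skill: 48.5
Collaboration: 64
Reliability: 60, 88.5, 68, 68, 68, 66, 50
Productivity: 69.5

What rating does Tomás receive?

Proficient

Reliability: drop 50, 60 → average of remaining 5 = 358.5/5 = 71.7
Weighted total:
  Customer focus 79 × 0.2 = 15.8
  Technical skill 48.5 × 0.12 = 5.82
  Collaboration 64 × 0.08 = 5.12
  Reliability 71.7 × 0.2 = 14.34
  Productivity 69.5 × 0.4 = 27.8
Sum = 68.88
68.88 is ≥ 68.5 and < 88 → Proficient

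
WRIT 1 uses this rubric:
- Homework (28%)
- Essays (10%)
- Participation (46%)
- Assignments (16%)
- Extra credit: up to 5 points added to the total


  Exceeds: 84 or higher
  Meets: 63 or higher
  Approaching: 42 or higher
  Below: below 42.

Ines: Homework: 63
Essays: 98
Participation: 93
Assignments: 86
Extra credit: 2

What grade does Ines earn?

Weighted total:
  Homework 63 × 0.28 = 17.64
  Essays 98 × 0.1 = 9.8
  Participation 93 × 0.46 = 42.78
  Assignments 86 × 0.16 = 13.76
Sum = 83.98
Extra credit: 83.98 + 2 = 85.98
85.98 ≥ 84 → Exceeds

Exceeds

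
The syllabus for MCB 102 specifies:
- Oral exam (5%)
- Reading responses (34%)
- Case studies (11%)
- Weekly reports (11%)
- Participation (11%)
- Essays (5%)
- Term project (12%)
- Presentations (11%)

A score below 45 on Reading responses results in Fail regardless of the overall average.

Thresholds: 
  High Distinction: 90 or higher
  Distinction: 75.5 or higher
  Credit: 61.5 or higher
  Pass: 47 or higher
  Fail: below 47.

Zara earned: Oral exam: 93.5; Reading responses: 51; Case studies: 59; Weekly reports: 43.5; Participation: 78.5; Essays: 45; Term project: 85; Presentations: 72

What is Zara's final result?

Reading responses score 51 ≥ 45: minimum met.
Weighted total:
  Oral exam 93.5 × 0.05 = 4.675
  Reading responses 51 × 0.34 = 17.34
  Case studies 59 × 0.11 = 6.49
  Weekly reports 43.5 × 0.11 = 4.785
  Participation 78.5 × 0.11 = 8.635
  Essays 45 × 0.05 = 2.25
  Term project 85 × 0.12 = 10.2
  Presentations 72 × 0.11 = 7.92
Sum = 62.295
62.295 is ≥ 61.5 and < 75.5 → Credit

Credit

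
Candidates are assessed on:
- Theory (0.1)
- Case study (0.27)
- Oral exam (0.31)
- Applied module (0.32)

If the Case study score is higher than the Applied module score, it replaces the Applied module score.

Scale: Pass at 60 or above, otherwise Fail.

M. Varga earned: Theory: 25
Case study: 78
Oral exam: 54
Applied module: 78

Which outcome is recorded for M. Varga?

Pass

Case study (78) ≤ Applied module (78), so Applied module stays at 78.
Weighted total:
  Theory 25 × 0.1 = 2.5
  Case study 78 × 0.27 = 21.06
  Oral exam 54 × 0.31 = 16.74
  Applied module 78 × 0.32 = 24.96
Sum = 65.26
65.26 ≥ 60 → Pass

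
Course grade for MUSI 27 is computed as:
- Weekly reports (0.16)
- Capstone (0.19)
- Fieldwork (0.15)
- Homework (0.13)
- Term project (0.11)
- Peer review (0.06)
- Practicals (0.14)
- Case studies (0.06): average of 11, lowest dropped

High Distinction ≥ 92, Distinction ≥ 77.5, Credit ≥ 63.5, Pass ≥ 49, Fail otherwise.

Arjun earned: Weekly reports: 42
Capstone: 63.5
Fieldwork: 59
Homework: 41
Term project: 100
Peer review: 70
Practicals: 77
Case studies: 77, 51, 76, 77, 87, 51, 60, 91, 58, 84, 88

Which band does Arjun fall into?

Pass

Case studies: drop 51 → average of remaining 10 = 749/10 = 74.9
Weighted total:
  Weekly reports 42 × 0.16 = 6.72
  Capstone 63.5 × 0.19 = 12.065
  Fieldwork 59 × 0.15 = 8.85
  Homework 41 × 0.13 = 5.33
  Term project 100 × 0.11 = 11
  Peer review 70 × 0.06 = 4.2
  Practicals 77 × 0.14 = 10.78
  Case studies 74.9 × 0.06 = 4.494
Sum = 63.439
63.439 is ≥ 49 and < 63.5 → Pass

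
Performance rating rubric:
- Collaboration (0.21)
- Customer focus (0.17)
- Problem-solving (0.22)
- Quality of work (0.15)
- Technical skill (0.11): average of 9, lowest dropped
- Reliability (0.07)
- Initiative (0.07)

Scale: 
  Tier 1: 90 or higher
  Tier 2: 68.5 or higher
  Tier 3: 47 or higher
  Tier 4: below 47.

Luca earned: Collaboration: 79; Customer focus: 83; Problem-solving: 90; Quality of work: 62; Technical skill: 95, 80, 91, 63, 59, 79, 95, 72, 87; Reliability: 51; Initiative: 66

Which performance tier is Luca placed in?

Tier 2

Technical skill: drop 59 → average of remaining 8 = 662/8 = 82.75
Weighted total:
  Collaboration 79 × 0.21 = 16.59
  Customer focus 83 × 0.17 = 14.11
  Problem-solving 90 × 0.22 = 19.8
  Quality of work 62 × 0.15 = 9.3
  Technical skill 82.75 × 0.11 = 9.1025
  Reliability 51 × 0.07 = 3.57
  Initiative 66 × 0.07 = 4.62
Sum = 77.0925
77.0925 is ≥ 68.5 and < 90 → Tier 2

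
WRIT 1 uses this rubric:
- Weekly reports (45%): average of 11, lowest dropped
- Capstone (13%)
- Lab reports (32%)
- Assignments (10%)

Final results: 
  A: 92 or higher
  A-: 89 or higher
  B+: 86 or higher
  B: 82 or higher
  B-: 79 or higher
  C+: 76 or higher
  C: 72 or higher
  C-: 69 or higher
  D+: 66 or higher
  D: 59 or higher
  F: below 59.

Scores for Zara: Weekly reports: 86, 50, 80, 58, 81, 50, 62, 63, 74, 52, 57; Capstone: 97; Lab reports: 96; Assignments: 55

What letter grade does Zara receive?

C+

Weekly reports: drop 50 → average of remaining 10 = 663/10 = 66.3
Weighted total:
  Weekly reports 66.3 × 0.45 = 29.835
  Capstone 97 × 0.13 = 12.61
  Lab reports 96 × 0.32 = 30.72
  Assignments 55 × 0.1 = 5.5
Sum = 78.665
78.665 is ≥ 76 and < 79 → C+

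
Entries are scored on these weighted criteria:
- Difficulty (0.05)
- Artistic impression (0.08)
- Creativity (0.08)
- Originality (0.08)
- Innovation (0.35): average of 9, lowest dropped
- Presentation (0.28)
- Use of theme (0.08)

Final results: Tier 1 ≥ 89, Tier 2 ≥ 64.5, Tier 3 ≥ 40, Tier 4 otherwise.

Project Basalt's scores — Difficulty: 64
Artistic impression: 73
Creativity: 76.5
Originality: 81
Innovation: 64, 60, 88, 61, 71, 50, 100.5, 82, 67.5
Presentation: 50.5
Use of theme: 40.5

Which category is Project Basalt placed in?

Innovation: drop 50 → average of remaining 8 = 594/8 = 74.25
Weighted total:
  Difficulty 64 × 0.05 = 3.2
  Artistic impression 73 × 0.08 = 5.84
  Creativity 76.5 × 0.08 = 6.12
  Originality 81 × 0.08 = 6.48
  Innovation 74.25 × 0.35 = 25.9875
  Presentation 50.5 × 0.28 = 14.14
  Use of theme 40.5 × 0.08 = 3.24
Sum = 65.0075
65.0075 is ≥ 64.5 and < 89 → Tier 2

Tier 2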